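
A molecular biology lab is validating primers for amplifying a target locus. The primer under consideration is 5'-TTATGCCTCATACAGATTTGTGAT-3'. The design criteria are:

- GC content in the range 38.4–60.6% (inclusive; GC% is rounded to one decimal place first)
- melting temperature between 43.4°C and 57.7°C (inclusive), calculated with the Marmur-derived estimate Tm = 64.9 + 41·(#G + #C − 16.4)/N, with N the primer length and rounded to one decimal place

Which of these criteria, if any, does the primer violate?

Base counts: A=6, T=10, G=4, C=4 (length 24).
GC content: GC 8/24 = 33.3%, outside 38.4–60.6% ✗
Tm: Tm = 64.9 + 41·(8 − 16.4)/24 = 50.6°C ✓

Fails: GC content.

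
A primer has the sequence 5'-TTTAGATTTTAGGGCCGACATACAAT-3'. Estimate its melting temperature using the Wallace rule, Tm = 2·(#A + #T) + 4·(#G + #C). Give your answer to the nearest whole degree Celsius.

70°C

Base counts: A=8, T=9, G=5, C=4 (length 26).
Tm = 2·(8+9) + 4·(5+4) = 2·17 + 4·9 = 34 + 36 = 70°C.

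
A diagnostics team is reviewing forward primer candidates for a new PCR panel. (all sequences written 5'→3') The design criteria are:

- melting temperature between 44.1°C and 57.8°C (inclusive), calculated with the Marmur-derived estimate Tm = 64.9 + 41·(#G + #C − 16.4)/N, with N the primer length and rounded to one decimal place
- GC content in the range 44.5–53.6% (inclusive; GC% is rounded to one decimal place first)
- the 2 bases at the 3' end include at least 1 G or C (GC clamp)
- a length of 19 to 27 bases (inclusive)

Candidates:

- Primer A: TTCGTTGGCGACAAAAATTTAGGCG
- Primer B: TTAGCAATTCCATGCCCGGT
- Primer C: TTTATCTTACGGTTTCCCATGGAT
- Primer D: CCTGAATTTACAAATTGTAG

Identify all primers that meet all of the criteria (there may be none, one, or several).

Primer B only.

Primer A (25 nt, A=7 T=7 G=7 C=4): Tm = 64.9 + 41·(11 − 16.4)/25 = 56.0°C ✓; GC 11/25 = 44.0%, outside 44.5–53.6% ✗; 3' end CG has 2 G/C ✓; length 25 ✓ — fails.
Primer B (20 nt, A=4 T=6 G=4 C=6): Tm = 64.9 + 41·(10 − 16.4)/20 = 51.8°C ✓; GC 10/20 = 50.0% ✓; 3' end GT has 1 G/C ✓; length 20 ✓ — passes.
Primer C (24 nt, A=4 T=11 G=4 C=5): Tm = 64.9 + 41·(9 − 16.4)/24 = 52.3°C ✓; GC 9/24 = 37.5%, outside 44.5–53.6% ✗; 3' end AT has 0 G/C, need ≥1 ✗; length 24 ✓ — fails.
Primer D (20 nt, A=7 T=7 G=3 C=3): Tm = 64.9 + 41·(6 − 16.4)/20 = 43.6°C, outside 44.1–57.8°C ✗; GC 6/20 = 30.0%, outside 44.5–53.6% ✗; 3' end AG has 1 G/C ✓; length 20 ✓ — fails.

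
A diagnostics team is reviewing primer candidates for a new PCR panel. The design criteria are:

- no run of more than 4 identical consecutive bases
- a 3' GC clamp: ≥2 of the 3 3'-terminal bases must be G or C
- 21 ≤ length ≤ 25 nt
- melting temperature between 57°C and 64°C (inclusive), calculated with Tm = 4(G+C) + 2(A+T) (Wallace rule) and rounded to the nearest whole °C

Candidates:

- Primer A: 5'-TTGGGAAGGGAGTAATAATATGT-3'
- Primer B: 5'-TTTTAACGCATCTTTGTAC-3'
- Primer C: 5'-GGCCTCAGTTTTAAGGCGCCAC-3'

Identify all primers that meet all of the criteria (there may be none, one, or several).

Primer A (23 nt, A=8 T=7 G=8 C=0): longest run = 3 ✓; 3' end TGT has 1 G/C, need ≥2 ✗; length 23 ✓; Tm = 2·15 + 4·8 = 62°C ✓ — fails.
Primer B (19 nt, A=4 T=9 G=2 C=4): longest run = 4 ✓; 3' end TAC has 1 G/C, need ≥2 ✗; length 19, outside 21–25 ✗; Tm = 2·13 + 4·6 = 50°C, outside 57–64°C ✗ — fails.
Primer C (22 nt, A=4 T=5 G=6 C=7): longest run = 4 ✓; 3' end CAC has 2 G/C ✓; length 22 ✓; Tm = 2·9 + 4·13 = 70°C, outside 57–64°C ✗ — fails.

None of the candidates satisfy all criteria.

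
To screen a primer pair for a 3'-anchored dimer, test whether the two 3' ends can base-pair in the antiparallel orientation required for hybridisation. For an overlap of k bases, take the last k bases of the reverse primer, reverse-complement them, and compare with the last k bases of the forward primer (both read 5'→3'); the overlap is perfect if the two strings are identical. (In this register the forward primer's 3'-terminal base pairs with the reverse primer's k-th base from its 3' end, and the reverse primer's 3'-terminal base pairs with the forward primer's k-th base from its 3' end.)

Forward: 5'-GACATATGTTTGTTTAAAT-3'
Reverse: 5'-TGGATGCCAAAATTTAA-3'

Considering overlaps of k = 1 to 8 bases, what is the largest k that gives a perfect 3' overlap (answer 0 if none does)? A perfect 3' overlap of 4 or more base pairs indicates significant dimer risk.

Last 8 bases (5'→3') — forward …GTTTAAAT, reverse …AAATTTAA.
Reverse complement of the reverse primer's last 8 bases: TTAAATTT; its first k bases are the reverse complement of the reverse primer's last k bases, so a perfect k-base overlap needs the forward primer's last k bases to equal them.
Comparing (forward last k vs required): k=1: T vs T ✓; k=2: AT vs TT ✗; k=3: AAT vs TTA ✗; k=4: AAAT vs TTAA ✗; k=5: TAAAT vs TTAAA ✗; k=6: TTAAAT vs TTAAAT ✓; k=7: TTTAAAT vs TTAAATT ✗; k=8: GTTTAAAT vs TTAAATTT ✗.
Perfect overlaps at k = 1, 6; the largest is 6.

Longest perfect overlap: 6 complementary base pairs; significant dimer risk (threshold 4).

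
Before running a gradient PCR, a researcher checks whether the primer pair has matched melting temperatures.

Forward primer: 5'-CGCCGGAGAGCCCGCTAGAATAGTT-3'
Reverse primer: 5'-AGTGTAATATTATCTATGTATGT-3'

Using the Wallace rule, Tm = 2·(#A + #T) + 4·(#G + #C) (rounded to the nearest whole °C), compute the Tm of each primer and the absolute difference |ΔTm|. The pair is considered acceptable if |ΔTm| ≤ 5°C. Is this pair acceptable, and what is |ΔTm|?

|ΔTm| = 24°C; the pair is not acceptable.

Forward: A=6 T=4 G=8 C=7 → Tm = 2·10 + 4·15 = 80°C.
Reverse: A=7 T=11 G=4 C=1 → Tm = 2·18 + 4·5 = 56°C.
|ΔTm| = |80 − 56| = 24°C, > 5°C.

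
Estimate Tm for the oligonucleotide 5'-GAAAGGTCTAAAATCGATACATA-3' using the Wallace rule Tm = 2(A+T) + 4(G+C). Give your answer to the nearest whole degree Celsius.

60°C

Base counts: A=11, T=5, G=4, C=3 (length 23).
Tm = 2·(11+5) + 4·(4+3) = 2·16 + 4·7 = 32 + 28 = 60°C.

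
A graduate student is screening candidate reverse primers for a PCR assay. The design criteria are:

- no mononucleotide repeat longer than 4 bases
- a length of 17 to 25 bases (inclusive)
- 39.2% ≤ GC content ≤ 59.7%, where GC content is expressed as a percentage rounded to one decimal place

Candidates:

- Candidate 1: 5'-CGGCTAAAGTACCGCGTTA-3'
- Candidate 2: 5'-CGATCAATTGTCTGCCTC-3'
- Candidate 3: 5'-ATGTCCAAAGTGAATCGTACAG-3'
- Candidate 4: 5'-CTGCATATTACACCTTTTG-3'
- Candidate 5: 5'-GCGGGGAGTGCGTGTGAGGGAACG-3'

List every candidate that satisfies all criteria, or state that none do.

Candidate 1 (19 nt, A=5 T=4 G=5 C=5): longest run = 3 ✓; length 19 ✓; GC 10/19 = 52.6% ✓ — passes.
Candidate 2 (18 nt, A=3 T=6 G=3 C=6): longest run = 2 ✓; length 18 ✓; GC 9/18 = 50.0% ✓ — passes.
Candidate 3 (22 nt, A=8 T=5 G=5 C=4): longest run = 3 ✓; length 22 ✓; GC 9/22 = 40.9% ✓ — passes.
Candidate 4 (19 nt, A=4 T=8 G=2 C=5): longest run = 4 ✓; length 19 ✓; GC 7/19 = 36.8%, outside 39.2–59.7% ✗ — fails.
Candidate 5 (24 nt, A=4 T=3 G=14 C=3): longest run = 4 ✓; length 24 ✓; GC 17/24 = 70.8%, outside 39.2–59.7% ✗ — fails.

Candidate 1, Candidate 2 and Candidate 3.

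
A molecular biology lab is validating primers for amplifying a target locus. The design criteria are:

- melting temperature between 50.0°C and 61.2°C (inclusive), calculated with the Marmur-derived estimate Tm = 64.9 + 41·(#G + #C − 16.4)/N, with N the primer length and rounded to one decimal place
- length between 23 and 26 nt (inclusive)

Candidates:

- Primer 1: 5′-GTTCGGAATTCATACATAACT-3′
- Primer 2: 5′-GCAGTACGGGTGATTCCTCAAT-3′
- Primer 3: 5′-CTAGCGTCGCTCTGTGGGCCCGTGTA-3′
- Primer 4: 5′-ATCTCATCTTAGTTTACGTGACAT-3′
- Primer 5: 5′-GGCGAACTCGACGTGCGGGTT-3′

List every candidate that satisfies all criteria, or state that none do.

Primer 1 (21 nt, A=7 T=7 G=3 C=4): Tm = 64.9 + 41·(7 − 16.4)/21 = 46.5°C, outside 50.0–61.2°C ✗; length 21, outside 23–26 ✗ — fails.
Primer 2 (22 nt, A=5 T=6 G=6 C=5): Tm = 64.9 + 41·(11 − 16.4)/22 = 54.8°C ✓; length 22, outside 23–26 ✗ — fails.
Primer 3 (26 nt, A=2 T=7 G=9 C=8): Tm = 64.9 + 41·(17 − 16.4)/26 = 65.8°C, outside 50.0–61.2°C ✗; length 26 ✓ — fails.
Primer 4 (24 nt, A=6 T=10 G=3 C=5): Tm = 64.9 + 41·(8 − 16.4)/24 = 50.6°C ✓; length 24 ✓ — passes.
Primer 5 (21 nt, A=3 T=4 G=9 C=5): Tm = 64.9 + 41·(14 − 16.4)/21 = 60.2°C ✓; length 21, outside 23–26 ✗ — fails.

Primer 4 only.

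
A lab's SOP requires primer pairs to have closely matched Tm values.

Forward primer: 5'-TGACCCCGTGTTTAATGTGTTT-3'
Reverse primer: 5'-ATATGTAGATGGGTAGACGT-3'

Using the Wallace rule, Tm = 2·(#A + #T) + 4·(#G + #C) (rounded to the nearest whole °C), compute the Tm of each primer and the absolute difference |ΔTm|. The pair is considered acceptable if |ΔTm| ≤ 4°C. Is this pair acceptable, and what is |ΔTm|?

Forward: A=3 T=10 G=5 C=4 → Tm = 2·13 + 4·9 = 62°C.
Reverse: A=6 T=6 G=7 C=1 → Tm = 2·12 + 4·8 = 56°C.
|ΔTm| = |62 − 56| = 6°C, > 4°C.

|ΔTm| = 6°C; the pair is not acceptable.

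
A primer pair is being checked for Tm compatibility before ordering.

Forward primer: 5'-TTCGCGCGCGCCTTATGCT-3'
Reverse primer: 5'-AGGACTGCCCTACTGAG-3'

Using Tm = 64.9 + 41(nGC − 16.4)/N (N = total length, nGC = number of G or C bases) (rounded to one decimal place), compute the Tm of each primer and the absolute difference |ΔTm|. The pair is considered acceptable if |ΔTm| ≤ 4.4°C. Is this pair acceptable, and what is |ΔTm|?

|ΔTm| = 5.9°C; the pair is not acceptable.

Forward: G+C = 12, N = 19 → Tm = 64.9 + 41·(12 − 16.4)/19 = 55.4°C.
Reverse: G+C = 10, N = 17 → Tm = 64.9 + 41·(10 − 16.4)/17 = 49.5°C.
|ΔTm| = |55.4 − 49.5| = 5.9°C, > 4.4°C.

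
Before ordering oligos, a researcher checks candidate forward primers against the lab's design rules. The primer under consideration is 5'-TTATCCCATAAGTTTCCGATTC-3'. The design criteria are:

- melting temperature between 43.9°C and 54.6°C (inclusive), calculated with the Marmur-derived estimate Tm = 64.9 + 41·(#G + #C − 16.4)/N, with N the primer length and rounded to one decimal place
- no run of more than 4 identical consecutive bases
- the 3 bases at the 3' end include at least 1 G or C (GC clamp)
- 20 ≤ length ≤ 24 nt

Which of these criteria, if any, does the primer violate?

Base counts: A=5, T=9, G=2, C=6 (length 22).
Tm: Tm = 64.9 + 41·(8 − 16.4)/22 = 49.2°C ✓
homopolymer run: longest run = 3 ✓
GC clamp: 3' end TTC has 1 G/C ✓
length: length 22 ✓

Meets all criteria.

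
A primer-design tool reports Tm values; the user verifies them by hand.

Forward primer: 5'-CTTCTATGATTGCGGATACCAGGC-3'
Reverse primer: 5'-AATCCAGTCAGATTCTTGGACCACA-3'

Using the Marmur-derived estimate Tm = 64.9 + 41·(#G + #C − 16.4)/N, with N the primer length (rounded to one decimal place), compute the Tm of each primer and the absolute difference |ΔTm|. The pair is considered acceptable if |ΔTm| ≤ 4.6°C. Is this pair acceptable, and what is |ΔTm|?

|ΔTm| = 1.4°C; the pair is acceptable.

Forward: G+C = 12, N = 24 → Tm = 64.9 + 41·(12 − 16.4)/24 = 57.4°C.
Reverse: G+C = 11, N = 25 → Tm = 64.9 + 41·(11 − 16.4)/25 = 56.0°C.
|ΔTm| = |57.4 − 56.0| = 1.4°C, ≤ 4.6°C.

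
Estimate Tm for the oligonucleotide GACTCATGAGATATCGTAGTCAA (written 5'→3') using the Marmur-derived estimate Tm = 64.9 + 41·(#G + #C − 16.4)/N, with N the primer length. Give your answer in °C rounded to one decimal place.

Base counts: A=8, T=6, G=5, C=4; G+C = 9, N = 23.
Tm = 64.9 + 41·(9 − 16.4)/23 = 64.9 + -303.40/23 = 51.7°C.

51.7°C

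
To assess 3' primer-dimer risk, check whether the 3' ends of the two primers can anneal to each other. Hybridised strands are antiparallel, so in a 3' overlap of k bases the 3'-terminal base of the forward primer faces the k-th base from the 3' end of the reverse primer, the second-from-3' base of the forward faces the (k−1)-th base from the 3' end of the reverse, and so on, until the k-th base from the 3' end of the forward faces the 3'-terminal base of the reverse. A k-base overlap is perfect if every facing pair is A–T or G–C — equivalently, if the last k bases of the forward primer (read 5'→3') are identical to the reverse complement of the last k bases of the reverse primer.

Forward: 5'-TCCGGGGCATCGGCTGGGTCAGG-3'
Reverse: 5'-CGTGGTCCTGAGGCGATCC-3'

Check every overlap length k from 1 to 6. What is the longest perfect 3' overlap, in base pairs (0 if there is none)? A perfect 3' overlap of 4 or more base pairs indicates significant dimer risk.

Last 6 bases (5'→3') — forward …GTCAGG, reverse …CGATCC.
Reverse complement of the reverse primer's last 6 bases: GGATCG; its first k bases are the reverse complement of the reverse primer's last k bases, so a perfect k-base overlap needs the forward primer's last k bases to equal them.
Comparing (forward last k vs required): k=1: G vs G ✓; k=2: GG vs GG ✓; k=3: AGG vs GGA ✗; k=4: CAGG vs GGAT ✗; k=5: TCAGG vs GGATC ✗; k=6: GTCAGG vs GGATCG ✗.
Perfect overlaps at k = 1, 2; the largest is 2.

Longest perfect overlap: 2 complementary base pairs; below the dimer-risk threshold (threshold 4).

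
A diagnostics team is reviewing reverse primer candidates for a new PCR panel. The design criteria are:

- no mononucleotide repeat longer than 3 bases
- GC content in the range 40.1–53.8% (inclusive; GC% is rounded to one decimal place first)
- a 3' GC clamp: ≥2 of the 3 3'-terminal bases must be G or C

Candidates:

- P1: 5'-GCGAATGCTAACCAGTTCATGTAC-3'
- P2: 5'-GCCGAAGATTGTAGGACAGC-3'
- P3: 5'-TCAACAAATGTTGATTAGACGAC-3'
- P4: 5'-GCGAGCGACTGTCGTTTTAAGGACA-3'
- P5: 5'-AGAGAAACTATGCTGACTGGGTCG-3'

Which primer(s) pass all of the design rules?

P1 (24 nt, A=7 T=6 G=5 C=6): longest run = 2 ✓; GC 11/24 = 45.8% ✓; 3' end TAC has 1 G/C, need ≥2 ✗ — fails.
P2 (20 nt, A=6 T=3 G=7 C=4): longest run = 2 ✓; GC 11/20 = 55.0%, outside 40.1–53.8% ✗; 3' end AGC has 2 G/C ✓ — fails.
P3 (23 nt, A=9 T=6 G=4 C=4): longest run = 3 ✓; GC 8/23 = 34.8%, outside 40.1–53.8% ✗; 3' end GAC has 2 G/C ✓ — fails.
P4 (25 nt, A=6 T=6 G=8 C=5): longest run = 4, exceeds 3 ✗; GC 13/25 = 52.0% ✓; 3' end ACA has 1 G/C, need ≥2 ✗ — fails.
P5 (24 nt, A=7 T=5 G=8 C=4): longest run = 3 ✓; GC 12/24 = 50.0% ✓; 3' end TCG has 2 G/C ✓ — passes.

P5 only.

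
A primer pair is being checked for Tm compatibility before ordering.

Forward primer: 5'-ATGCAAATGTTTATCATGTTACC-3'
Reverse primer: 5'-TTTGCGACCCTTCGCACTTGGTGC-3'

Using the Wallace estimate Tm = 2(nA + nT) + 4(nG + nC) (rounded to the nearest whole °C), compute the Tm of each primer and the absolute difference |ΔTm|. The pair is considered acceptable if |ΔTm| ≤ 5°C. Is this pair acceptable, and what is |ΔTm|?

|ΔTm| = 16°C; the pair is not acceptable.

Forward: A=7 T=9 G=3 C=4 → Tm = 2·16 + 4·7 = 60°C.
Reverse: A=2 T=8 G=6 C=8 → Tm = 2·10 + 4·14 = 76°C.
|ΔTm| = |60 − 76| = 16°C, > 5°C.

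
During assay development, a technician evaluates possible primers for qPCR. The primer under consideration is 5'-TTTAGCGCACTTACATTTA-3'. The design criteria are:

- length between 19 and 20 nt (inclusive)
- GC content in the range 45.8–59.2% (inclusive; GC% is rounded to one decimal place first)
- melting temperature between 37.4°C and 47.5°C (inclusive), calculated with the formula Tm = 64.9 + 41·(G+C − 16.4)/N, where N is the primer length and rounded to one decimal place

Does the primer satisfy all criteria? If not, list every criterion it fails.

Base counts: A=5, T=8, G=2, C=4 (length 19).
length: length 19 ✓
GC content: GC 6/19 = 31.6%, outside 45.8–59.2% ✗
Tm: Tm = 64.9 + 41·(6 − 16.4)/19 = 42.5°C ✓

Fails: GC content.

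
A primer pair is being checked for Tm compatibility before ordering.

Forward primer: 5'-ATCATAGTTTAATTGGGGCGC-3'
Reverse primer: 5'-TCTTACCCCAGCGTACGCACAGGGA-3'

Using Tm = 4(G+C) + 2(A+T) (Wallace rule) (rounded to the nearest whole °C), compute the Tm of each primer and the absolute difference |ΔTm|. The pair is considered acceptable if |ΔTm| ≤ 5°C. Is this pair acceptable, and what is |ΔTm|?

Forward: A=5 T=7 G=6 C=3 → Tm = 2·12 + 4·9 = 60°C.
Reverse: A=6 T=4 G=6 C=9 → Tm = 2·10 + 4·15 = 80°C.
|ΔTm| = |60 − 80| = 20°C, > 5°C.

|ΔTm| = 20°C; the pair is not acceptable.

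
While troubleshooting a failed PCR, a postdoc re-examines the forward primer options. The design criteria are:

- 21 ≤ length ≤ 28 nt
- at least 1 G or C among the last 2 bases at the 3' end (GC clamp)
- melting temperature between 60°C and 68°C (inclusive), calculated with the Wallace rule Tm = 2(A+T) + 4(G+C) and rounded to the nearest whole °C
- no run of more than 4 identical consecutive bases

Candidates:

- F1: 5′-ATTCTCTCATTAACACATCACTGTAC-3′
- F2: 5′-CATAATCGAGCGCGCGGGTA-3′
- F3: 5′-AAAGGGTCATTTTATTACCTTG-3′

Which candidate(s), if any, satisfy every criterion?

None of the candidates satisfy all criteria.

F1 (26 nt, A=8 T=9 G=1 C=8): length 26 ✓; 3' end AC has 1 G/C ✓; Tm = 2·17 + 4·9 = 70°C, outside 60–68°C ✗; longest run = 2 ✓ — fails.
F2 (20 nt, A=5 T=3 G=7 C=5): length 20, outside 21–28 ✗; 3' end TA has 0 G/C, need ≥1 ✗; Tm = 2·8 + 4·12 = 64°C ✓; longest run = 3 ✓ — fails.
F3 (22 nt, A=6 T=9 G=4 C=3): length 22 ✓; 3' end TG has 1 G/C ✓; Tm = 2·15 + 4·7 = 58°C, outside 60–68°C ✗; longest run = 4 ✓ — fails.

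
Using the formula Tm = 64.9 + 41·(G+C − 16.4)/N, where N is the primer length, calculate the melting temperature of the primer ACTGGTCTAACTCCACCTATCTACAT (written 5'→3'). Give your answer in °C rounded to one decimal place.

Base counts: A=7, T=8, G=2, C=9; G+C = 11, N = 26.
Tm = 64.9 + 41·(11 − 16.4)/26 = 64.9 + -221.40/26 = 56.4°C.

56.4°C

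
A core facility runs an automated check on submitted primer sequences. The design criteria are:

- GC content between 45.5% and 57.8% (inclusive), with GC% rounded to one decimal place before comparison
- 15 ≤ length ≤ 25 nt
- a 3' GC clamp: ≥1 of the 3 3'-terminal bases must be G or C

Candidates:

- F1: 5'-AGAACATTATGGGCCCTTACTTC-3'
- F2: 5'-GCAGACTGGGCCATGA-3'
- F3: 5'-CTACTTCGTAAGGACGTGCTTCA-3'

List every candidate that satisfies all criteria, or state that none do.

F1 (23 nt, A=6 T=7 G=4 C=6): GC 10/23 = 43.5%, outside 45.5–57.8% ✗; length 23 ✓; 3' end TTC has 1 G/C ✓ — fails.
F2 (16 nt, A=4 T=2 G=6 C=4): GC 10/16 = 62.5%, outside 45.5–57.8% ✗; length 16 ✓; 3' end TGA has 1 G/C ✓ — fails.
F3 (23 nt, A=5 T=7 G=5 C=6): GC 11/23 = 47.8% ✓; length 23 ✓; 3' end TCA has 1 G/C ✓ — passes.

F3 only.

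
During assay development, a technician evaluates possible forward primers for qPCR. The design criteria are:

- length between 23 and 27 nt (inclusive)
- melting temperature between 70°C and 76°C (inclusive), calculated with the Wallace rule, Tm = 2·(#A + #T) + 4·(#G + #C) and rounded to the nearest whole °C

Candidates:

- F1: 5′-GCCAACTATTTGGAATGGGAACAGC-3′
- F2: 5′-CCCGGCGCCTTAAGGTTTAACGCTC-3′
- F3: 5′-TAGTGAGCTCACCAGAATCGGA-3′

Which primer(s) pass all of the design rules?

F1 (25 nt, A=8 T=5 G=7 C=5): length 25 ✓; Tm = 2·13 + 4·12 = 74°C ✓ — passes.
F2 (25 nt, A=4 T=6 G=6 C=9): length 25 ✓; Tm = 2·10 + 4·15 = 80°C, outside 70–76°C ✗ — fails.
F3 (22 nt, A=7 T=4 G=6 C=5): length 22, outside 23–27 ✗; Tm = 2·11 + 4·11 = 66°C, outside 70–76°C ✗ — fails.

F1 only.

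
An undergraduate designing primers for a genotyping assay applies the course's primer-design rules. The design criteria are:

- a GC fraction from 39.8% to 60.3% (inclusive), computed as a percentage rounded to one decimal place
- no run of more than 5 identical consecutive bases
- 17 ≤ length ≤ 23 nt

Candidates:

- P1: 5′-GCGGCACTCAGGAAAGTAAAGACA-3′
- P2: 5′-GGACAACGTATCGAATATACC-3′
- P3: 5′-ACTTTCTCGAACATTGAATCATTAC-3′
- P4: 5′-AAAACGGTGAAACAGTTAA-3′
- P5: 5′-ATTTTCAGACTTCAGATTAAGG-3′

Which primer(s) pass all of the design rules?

P1 (24 nt, A=10 T=2 G=7 C=5): GC 12/24 = 50.0% ✓; longest run = 3 ✓; length 24, outside 17–23 ✗ — fails.
P2 (21 nt, A=8 T=4 G=4 C=5): GC 9/21 = 42.9% ✓; longest run = 2 ✓; length 21 ✓ — passes.
P3 (25 nt, A=8 T=9 G=2 C=6): GC 8/25 = 32.0%, outside 39.8–60.3% ✗; longest run = 3 ✓; length 25, outside 17–23 ✗ — fails.
P4 (19 nt, A=10 T=3 G=4 C=2): GC 6/19 = 31.6%, outside 39.8–60.3% ✗; longest run = 4 ✓; length 19 ✓ — fails.
P5 (22 nt, A=7 T=8 G=4 C=3): GC 7/22 = 31.8%, outside 39.8–60.3% ✗; longest run = 4 ✓; length 22 ✓ — fails.

P2 only.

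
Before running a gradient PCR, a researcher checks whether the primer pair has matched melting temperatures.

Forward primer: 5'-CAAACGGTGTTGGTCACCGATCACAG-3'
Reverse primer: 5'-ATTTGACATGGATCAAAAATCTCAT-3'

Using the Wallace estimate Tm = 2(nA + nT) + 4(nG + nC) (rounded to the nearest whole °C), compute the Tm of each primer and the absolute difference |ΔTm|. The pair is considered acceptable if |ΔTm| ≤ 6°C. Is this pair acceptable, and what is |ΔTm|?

|ΔTm| = 16°C; the pair is not acceptable.

Forward: A=7 T=5 G=7 C=7 → Tm = 2·12 + 4·14 = 80°C.
Reverse: A=10 T=8 G=3 C=4 → Tm = 2·18 + 4·7 = 64°C.
|ΔTm| = |80 − 64| = 16°C, > 6°C.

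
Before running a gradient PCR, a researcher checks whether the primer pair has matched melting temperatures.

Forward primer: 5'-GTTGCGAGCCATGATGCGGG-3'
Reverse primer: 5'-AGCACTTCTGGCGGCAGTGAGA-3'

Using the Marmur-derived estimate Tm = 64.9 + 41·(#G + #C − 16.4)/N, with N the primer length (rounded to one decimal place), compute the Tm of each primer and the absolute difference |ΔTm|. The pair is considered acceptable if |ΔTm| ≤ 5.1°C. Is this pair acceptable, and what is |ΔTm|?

Forward: G+C = 13, N = 20 → Tm = 64.9 + 41·(13 − 16.4)/20 = 57.9°C.
Reverse: G+C = 13, N = 22 → Tm = 64.9 + 41·(13 − 16.4)/22 = 58.6°C.
|ΔTm| = |57.9 − 58.6| = 0.7°C, ≤ 5.1°C.

|ΔTm| = 0.7°C; the pair is acceptable.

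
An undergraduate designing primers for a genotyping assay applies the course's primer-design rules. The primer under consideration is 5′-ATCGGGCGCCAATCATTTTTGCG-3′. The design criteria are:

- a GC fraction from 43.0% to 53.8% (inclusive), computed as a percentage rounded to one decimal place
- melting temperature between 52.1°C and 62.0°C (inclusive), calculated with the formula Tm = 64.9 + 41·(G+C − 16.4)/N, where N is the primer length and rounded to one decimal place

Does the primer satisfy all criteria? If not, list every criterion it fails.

Meets all criteria.

Base counts: A=4, T=7, G=6, C=6 (length 23).
GC content: GC 12/23 = 52.2% ✓
Tm: Tm = 64.9 + 41·(12 − 16.4)/23 = 57.1°C ✓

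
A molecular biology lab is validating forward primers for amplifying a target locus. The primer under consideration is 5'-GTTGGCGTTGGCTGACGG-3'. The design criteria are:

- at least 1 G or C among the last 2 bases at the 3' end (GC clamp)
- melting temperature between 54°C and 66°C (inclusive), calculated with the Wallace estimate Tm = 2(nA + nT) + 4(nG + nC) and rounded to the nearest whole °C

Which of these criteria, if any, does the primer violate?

Base counts: A=1, T=5, G=9, C=3 (length 18).
GC clamp: 3' end GG has 2 G/C ✓
Tm: Tm = 2·6 + 4·12 = 60°C ✓

Meets all criteria.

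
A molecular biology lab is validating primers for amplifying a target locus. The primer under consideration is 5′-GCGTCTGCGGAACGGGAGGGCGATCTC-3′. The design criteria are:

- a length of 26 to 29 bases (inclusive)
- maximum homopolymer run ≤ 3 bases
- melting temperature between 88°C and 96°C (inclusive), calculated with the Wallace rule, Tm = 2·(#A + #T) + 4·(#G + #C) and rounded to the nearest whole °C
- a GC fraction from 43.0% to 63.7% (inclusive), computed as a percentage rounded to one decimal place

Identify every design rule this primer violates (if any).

Base counts: A=4, T=4, G=12, C=7 (length 27).
length: length 27 ✓
homopolymer run: longest run = 3 ✓
Tm: Tm = 2·8 + 4·19 = 92°C ✓
GC content: GC 19/27 = 70.4%, outside 43.0–63.7% ✗

Fails: GC content.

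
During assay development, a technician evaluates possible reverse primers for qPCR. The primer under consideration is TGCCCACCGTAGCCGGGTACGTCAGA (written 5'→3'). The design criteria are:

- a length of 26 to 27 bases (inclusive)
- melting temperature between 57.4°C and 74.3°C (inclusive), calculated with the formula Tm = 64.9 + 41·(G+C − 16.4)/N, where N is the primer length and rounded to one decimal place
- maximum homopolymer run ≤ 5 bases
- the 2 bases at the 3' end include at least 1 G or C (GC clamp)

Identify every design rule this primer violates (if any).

Meets all criteria.

Base counts: A=5, T=4, G=8, C=9 (length 26).
length: length 26 ✓
Tm: Tm = 64.9 + 41·(17 − 16.4)/26 = 65.8°C ✓
homopolymer run: longest run = 3 ✓
GC clamp: 3' end GA has 1 G/C ✓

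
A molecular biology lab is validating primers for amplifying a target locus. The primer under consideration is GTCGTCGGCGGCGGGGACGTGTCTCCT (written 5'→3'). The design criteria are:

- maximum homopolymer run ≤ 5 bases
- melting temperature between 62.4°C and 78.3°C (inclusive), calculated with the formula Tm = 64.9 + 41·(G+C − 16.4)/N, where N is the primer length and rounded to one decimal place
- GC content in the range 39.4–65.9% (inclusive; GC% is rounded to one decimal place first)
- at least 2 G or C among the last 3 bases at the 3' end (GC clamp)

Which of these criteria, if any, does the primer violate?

Base counts: A=1, T=6, G=12, C=8 (length 27).
homopolymer run: longest run = 4 ✓
Tm: Tm = 64.9 + 41·(20 − 16.4)/27 = 70.4°C ✓
GC content: GC 20/27 = 74.1%, outside 39.4–65.9% ✗
GC clamp: 3' end CCT has 2 G/C ✓

Fails: GC content.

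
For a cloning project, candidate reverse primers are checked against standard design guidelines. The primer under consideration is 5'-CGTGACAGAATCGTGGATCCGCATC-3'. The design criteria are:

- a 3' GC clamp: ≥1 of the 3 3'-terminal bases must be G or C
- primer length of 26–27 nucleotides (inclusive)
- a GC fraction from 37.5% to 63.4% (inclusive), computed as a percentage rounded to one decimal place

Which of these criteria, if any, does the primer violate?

Base counts: A=6, T=5, G=7, C=7 (length 25).
GC clamp: 3' end ATC has 1 G/C ✓
length: length 25, outside 26–27 ✗
GC content: GC 14/25 = 56.0% ✓

Fails: length.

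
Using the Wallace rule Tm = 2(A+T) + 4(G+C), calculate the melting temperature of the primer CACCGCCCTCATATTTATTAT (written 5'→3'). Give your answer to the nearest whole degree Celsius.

58°C

Base counts: A=5, T=8, G=1, C=7 (length 21).
Tm = 2·(5+8) + 4·(1+7) = 2·13 + 4·8 = 26 + 32 = 58°C.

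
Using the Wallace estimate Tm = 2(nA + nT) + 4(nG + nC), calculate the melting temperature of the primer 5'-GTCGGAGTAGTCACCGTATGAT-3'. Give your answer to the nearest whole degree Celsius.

Base counts: A=5, T=6, G=7, C=4 (length 22).
Tm = 2·(5+6) + 4·(7+4) = 2·11 + 4·11 = 22 + 44 = 66°C.

66°C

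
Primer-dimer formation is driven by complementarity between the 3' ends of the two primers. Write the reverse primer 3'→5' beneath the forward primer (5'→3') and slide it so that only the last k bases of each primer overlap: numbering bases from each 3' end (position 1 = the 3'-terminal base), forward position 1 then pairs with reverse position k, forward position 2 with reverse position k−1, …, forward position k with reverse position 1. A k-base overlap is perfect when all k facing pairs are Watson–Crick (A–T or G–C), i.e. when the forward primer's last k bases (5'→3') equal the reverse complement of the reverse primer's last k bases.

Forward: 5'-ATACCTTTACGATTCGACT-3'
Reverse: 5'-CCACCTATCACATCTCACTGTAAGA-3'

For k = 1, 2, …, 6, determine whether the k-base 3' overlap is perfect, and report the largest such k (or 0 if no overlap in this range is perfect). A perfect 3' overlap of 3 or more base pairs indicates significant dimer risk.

Last 6 bases (5'→3') — forward …TCGACT, reverse …GTAAGA.
Reverse complement of the reverse primer's last 6 bases: TCTTAC; its first k bases are the reverse complement of the reverse primer's last k bases, so a perfect k-base overlap needs the forward primer's last k bases to equal them.
Comparing (forward last k vs required): k=1: T vs T ✓; k=2: CT vs TC ✗; k=3: ACT vs TCT ✗; k=4: GACT vs TCTT ✗; k=5: CGACT vs TCTTA ✗; k=6: TCGACT vs TCTTAC ✗.
Only k = 1 is perfect, so the longest perfect 3' overlap is 1.

Longest perfect overlap: 1 complementary base pair; below the dimer-risk threshold (threshold 3).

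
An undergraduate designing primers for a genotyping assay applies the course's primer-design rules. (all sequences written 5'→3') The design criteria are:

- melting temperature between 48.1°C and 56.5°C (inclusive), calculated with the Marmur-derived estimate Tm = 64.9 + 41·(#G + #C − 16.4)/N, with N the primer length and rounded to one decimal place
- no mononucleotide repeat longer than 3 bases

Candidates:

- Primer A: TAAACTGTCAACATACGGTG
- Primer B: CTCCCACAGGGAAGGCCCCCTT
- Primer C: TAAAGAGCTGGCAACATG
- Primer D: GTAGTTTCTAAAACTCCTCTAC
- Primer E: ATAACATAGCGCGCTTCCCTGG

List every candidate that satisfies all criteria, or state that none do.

Primer A (20 nt, A=7 T=5 G=4 C=4): Tm = 64.9 + 41·(8 − 16.4)/20 = 47.7°C, outside 48.1–56.5°C ✗; longest run = 3 ✓ — fails.
Primer B (22 nt, A=4 T=3 G=5 C=10): Tm = 64.9 + 41·(15 − 16.4)/22 = 62.3°C, outside 48.1–56.5°C ✗; longest run = 5, exceeds 3 ✗ — fails.
Primer C (18 nt, A=7 T=3 G=5 C=3): Tm = 64.9 + 41·(8 − 16.4)/18 = 45.8°C, outside 48.1–56.5°C ✗; longest run = 3 ✓ — fails.
Primer D (22 nt, A=6 T=8 G=2 C=6): Tm = 64.9 + 41·(8 − 16.4)/22 = 49.2°C ✓; longest run = 4, exceeds 3 ✗ — fails.
Primer E (22 nt, A=5 T=5 G=5 C=7): Tm = 64.9 + 41·(12 − 16.4)/22 = 56.7°C, outside 48.1–56.5°C ✗; longest run = 3 ✓ — fails.

None of the candidates satisfy all criteria.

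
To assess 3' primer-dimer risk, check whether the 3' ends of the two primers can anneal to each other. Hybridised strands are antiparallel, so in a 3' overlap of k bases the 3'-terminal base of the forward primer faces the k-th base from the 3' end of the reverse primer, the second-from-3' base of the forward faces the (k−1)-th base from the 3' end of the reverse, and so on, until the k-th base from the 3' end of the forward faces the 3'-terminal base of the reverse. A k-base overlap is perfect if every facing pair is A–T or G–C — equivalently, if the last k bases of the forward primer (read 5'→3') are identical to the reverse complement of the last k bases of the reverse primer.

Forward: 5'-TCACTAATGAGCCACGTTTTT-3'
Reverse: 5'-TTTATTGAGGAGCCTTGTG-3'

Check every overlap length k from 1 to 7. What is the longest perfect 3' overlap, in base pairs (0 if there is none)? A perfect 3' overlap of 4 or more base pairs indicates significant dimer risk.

Longest perfect overlap: 0 complementary base pairs; below the dimer-risk threshold (threshold 4).

Last 7 bases (5'→3') — forward …CGTTTTT, reverse …CCTTGTG.
Reverse complement of the reverse primer's last 7 bases: CACAAGG; its first k bases are the reverse complement of the reverse primer's last k bases, so a perfect k-base overlap needs the forward primer's last k bases to equal them.
Comparing (forward last k vs required): k=1: T vs C ✗; k=2: TT vs CA ✗; k=3: TTT vs CAC ✗; k=4: TTTT vs CACA ✗; k=5: TTTTT vs CACAA ✗; k=6: GTTTTT vs CACAAG ✗; k=7: CGTTTTT vs CACAAGG ✗.
No overlap length from 1 to 7 is perfect, so the longest perfect 3' overlap is 0.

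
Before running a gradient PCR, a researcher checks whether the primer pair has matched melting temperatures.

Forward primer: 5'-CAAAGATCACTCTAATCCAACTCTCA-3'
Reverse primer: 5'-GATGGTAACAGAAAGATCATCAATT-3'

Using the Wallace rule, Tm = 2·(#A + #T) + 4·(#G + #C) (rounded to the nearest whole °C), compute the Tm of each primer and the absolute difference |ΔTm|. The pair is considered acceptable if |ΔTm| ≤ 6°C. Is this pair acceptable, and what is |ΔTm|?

Forward: A=10 T=6 G=1 C=9 → Tm = 2·16 + 4·10 = 72°C.
Reverse: A=11 T=6 G=5 C=3 → Tm = 2·17 + 4·8 = 66°C.
|ΔTm| = |72 − 66| = 6°C, ≤ 6°C.

|ΔTm| = 6°C; the pair is acceptable.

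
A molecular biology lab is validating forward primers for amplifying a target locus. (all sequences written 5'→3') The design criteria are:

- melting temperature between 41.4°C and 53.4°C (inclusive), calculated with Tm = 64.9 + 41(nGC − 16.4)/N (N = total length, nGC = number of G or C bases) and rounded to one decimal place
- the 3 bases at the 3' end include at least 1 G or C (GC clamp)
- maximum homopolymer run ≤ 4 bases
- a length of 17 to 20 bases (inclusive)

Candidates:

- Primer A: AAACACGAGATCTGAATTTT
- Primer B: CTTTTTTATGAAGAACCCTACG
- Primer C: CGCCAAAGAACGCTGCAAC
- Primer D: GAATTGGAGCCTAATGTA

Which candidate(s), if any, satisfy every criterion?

Primer A (20 nt, A=8 T=6 G=3 C=3): Tm = 64.9 + 41·(6 − 16.4)/20 = 43.6°C ✓; 3' end TTT has 0 G/C, need ≥1 ✗; longest run = 4 ✓; length 20 ✓ — fails.
Primer B (22 nt, A=6 T=8 G=3 C=5): Tm = 64.9 + 41·(8 − 16.4)/22 = 49.2°C ✓; 3' end ACG has 2 G/C ✓; longest run = 6, exceeds 4 ✗; length 22, outside 17–20 ✗ — fails.
Primer C (19 nt, A=7 T=1 G=4 C=7): Tm = 64.9 + 41·(11 − 16.4)/19 = 53.2°C ✓; 3' end AAC has 1 G/C ✓; longest run = 3 ✓; length 19 ✓ — passes.
Primer D (18 nt, A=6 T=5 G=5 C=2): Tm = 64.9 + 41·(7 − 16.4)/18 = 43.5°C ✓; 3' end GTA has 1 G/C ✓; longest run = 2 ✓; length 18 ✓ — passes.

Primer C and Primer D.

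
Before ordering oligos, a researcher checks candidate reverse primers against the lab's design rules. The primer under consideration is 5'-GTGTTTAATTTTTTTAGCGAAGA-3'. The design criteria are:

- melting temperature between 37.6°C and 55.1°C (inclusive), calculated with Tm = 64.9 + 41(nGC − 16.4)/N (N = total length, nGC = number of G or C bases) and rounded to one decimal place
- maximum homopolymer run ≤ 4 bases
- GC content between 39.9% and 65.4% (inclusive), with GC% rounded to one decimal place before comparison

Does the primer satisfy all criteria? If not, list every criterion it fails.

Base counts: A=6, T=11, G=5, C=1 (length 23).
Tm: Tm = 64.9 + 41·(6 − 16.4)/23 = 46.4°C ✓
homopolymer run: longest run = 7, exceeds 4 ✗
GC content: GC 6/23 = 26.1%, outside 39.9–65.4% ✗

Fails: homopolymer run, GC content.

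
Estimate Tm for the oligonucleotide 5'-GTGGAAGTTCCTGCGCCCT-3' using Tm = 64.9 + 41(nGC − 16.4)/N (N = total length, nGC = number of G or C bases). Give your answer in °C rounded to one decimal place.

Base counts: A=2, T=5, G=6, C=6; G+C = 12, N = 19.
Tm = 64.9 + 41·(12 − 16.4)/19 = 64.9 + -180.40/19 = 55.4°C.

55.4°C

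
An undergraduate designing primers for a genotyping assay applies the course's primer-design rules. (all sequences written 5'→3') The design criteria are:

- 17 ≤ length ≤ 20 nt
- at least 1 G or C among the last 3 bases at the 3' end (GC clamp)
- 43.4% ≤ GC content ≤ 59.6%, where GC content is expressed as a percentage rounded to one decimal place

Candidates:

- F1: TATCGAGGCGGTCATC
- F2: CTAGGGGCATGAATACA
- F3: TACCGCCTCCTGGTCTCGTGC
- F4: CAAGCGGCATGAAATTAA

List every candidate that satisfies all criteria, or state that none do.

F2 only.

F1 (16 nt, A=3 T=4 G=5 C=4): length 16, outside 17–20 ✗; 3' end ATC has 1 G/C ✓; GC 9/16 = 56.3% ✓ — fails.
F2 (17 nt, A=6 T=3 G=5 C=3): length 17 ✓; 3' end ACA has 1 G/C ✓; GC 8/17 = 47.1% ✓ — passes.
F3 (21 nt, A=1 T=6 G=5 C=9): length 21, outside 17–20 ✗; 3' end TGC has 2 G/C ✓; GC 14/21 = 66.7%, outside 43.4–59.6% ✗ — fails.
F4 (18 nt, A=8 T=3 G=4 C=3): length 18 ✓; 3' end TAA has 0 G/C, need ≥1 ✗; GC 7/18 = 38.9%, outside 43.4–59.6% ✗ — fails.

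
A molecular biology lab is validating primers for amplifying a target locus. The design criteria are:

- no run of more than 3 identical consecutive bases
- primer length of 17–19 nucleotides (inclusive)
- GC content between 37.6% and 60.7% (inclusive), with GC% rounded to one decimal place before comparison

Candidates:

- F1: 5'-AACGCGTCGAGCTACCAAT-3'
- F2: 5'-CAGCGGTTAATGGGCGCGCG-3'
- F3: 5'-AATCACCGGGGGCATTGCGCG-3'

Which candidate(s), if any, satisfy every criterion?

F1 (19 nt, A=6 T=3 G=4 C=6): longest run = 2 ✓; length 19 ✓; GC 10/19 = 52.6% ✓ — passes.
F2 (20 nt, A=3 T=3 G=9 C=5): longest run = 3 ✓; length 20, outside 17–19 ✗; GC 14/20 = 70.0%, outside 37.6–60.7% ✗ — fails.
F3 (21 nt, A=4 T=3 G=8 C=6): longest run = 5, exceeds 3 ✗; length 21, outside 17–19 ✗; GC 14/21 = 66.7%, outside 37.6–60.7% ✗ — fails.

F1 only.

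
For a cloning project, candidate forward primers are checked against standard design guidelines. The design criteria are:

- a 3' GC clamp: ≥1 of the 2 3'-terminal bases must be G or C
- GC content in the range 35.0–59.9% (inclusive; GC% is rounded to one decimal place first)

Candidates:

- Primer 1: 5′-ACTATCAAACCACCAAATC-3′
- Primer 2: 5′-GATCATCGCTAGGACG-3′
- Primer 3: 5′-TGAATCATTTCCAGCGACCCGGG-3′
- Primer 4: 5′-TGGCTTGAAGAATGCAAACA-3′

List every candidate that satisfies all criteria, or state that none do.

Primer 1 (19 nt, A=9 T=3 G=0 C=7): 3' end TC has 1 G/C ✓; GC 7/19 = 36.8% ✓ — passes.
Primer 2 (16 nt, A=4 T=3 G=5 C=4): 3' end CG has 2 G/C ✓; GC 9/16 = 56.3% ✓ — passes.
Primer 3 (23 nt, A=5 T=5 G=6 C=7): 3' end GG has 2 G/C ✓; GC 13/23 = 56.5% ✓ — passes.
Primer 4 (20 nt, A=8 T=4 G=5 C=3): 3' end CA has 1 G/C ✓; GC 8/20 = 40.0% ✓ — passes.

Primer 1, Primer 2, Primer 3 and Primer 4.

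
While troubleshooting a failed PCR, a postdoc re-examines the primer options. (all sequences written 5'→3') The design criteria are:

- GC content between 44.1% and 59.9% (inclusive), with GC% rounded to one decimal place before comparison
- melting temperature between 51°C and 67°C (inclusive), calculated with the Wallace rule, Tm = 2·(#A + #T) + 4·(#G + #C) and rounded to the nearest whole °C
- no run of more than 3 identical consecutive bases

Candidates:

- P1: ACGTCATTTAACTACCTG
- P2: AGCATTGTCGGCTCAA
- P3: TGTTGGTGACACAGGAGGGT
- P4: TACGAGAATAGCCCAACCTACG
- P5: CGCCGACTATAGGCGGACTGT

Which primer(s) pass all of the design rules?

P3 and P4.

P1 (18 nt, A=5 T=6 G=2 C=5): GC 7/18 = 38.9%, outside 44.1–59.9% ✗; Tm = 2·11 + 4·7 = 50°C, outside 51–67°C ✗; longest run = 3 ✓ — fails.
P2 (16 nt, A=4 T=4 G=4 C=4): GC 8/16 = 50.0% ✓; Tm = 2·8 + 4·8 = 48°C, outside 51–67°C ✗; longest run = 2 ✓ — fails.
P3 (20 nt, A=4 T=5 G=9 C=2): GC 11/20 = 55.0% ✓; Tm = 2·9 + 4·11 = 62°C ✓; longest run = 3 ✓ — passes.
P4 (22 nt, A=8 T=3 G=4 C=7): GC 11/22 = 50.0% ✓; Tm = 2·11 + 4·11 = 66°C ✓; longest run = 3 ✓ — passes.
P5 (21 nt, A=4 T=4 G=7 C=6): GC 13/21 = 61.9%, outside 44.1–59.9% ✗; Tm = 2·8 + 4·13 = 68°C, outside 51–67°C ✗; longest run = 2 ✓ — fails.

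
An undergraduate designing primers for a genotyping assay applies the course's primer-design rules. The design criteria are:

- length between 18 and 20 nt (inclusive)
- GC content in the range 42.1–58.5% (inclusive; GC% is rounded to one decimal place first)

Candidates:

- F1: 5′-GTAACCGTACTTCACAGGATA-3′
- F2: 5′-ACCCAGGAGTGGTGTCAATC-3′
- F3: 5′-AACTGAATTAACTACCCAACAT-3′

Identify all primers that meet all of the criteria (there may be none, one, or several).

F2 only.

F1 (21 nt, A=7 T=5 G=4 C=5): length 21, outside 18–20 ✗; GC 9/21 = 42.9% ✓ — fails.
F2 (20 nt, A=5 T=4 G=6 C=5): length 20 ✓; GC 11/20 = 55.0% ✓ — passes.
F3 (22 nt, A=10 T=5 G=1 C=6): length 22, outside 18–20 ✗; GC 7/22 = 31.8%, outside 42.1–58.5% ✗ — fails.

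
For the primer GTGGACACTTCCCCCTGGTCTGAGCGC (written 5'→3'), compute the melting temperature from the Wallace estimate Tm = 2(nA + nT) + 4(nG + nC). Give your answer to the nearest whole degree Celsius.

Base counts: A=3, T=6, G=8, C=10 (length 27).
Tm = 2·(3+6) + 4·(8+10) = 2·9 + 4·18 = 18 + 72 = 90°C.

90°C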